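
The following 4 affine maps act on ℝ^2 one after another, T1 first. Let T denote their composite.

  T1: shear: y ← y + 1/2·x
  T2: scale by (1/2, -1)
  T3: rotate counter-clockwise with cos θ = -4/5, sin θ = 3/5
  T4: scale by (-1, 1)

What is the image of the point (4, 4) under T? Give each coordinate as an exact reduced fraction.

T1 shear: y ← y + 1/2·x: (4, 4) → (4, 6)
T2 scale by (1/2, -1): (4, 6) → (2, -6)
T3 rotate counter-clockwise with cos θ = -4/5, sin θ = 3/5: (2, -6) → (2, 6)
T4 scale by (-1, 1): (2, 6) → (-2, 6)

T(p) = (-2, 6)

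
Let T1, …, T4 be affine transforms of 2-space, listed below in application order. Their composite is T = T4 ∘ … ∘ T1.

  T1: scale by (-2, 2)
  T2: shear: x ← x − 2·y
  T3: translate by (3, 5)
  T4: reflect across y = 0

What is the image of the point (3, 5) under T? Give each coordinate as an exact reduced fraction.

T(p) = (-23, -15)

T1 scale by (-2, 2): (3, 5) → (-6, 10)
T2 shear: x ← x − 2·y: (-6, 10) → (-26, 10)
T3 translate by (3, 5): (-26, 10) → (-23, 15)
T4 reflect across y = 0: (-23, 15) → (-23, -15)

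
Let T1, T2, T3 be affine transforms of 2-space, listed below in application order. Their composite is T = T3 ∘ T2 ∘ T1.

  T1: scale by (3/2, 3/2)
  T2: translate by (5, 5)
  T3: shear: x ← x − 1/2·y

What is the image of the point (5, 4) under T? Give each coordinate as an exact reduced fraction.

T1 scale by (3/2, 3/2): (5, 4) → (15/2, 6)
T2 translate by (5, 5): (15/2, 6) → (25/2, 11)
T3 shear: x ← x − 1/2·y: (25/2, 11) → (7, 11)

T(p) = (7, 11)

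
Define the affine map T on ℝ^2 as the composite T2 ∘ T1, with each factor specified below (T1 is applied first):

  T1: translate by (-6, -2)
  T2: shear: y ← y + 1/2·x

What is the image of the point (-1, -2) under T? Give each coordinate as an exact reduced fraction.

T1 translate by (-6, -2): (-1, -2) → (-7, -4)
T2 shear: y ← y + 1/2·x: (-7, -4) → (-7, -15/2)

T(p) = (-7, -15/2)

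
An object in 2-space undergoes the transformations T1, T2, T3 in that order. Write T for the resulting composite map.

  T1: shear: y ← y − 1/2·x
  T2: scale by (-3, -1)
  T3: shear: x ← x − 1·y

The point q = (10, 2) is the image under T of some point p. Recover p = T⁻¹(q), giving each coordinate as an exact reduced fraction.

T1 = [1 0 0; -1/2 1 0; 0 0 1]
T2·T1 = [-3 0 0; 1/2 -1 0; 0 0 1]
T3·…·T1 = [-7/2 1 0; 1/2 -1 0; 0 0 1]
det M = 3; M⁻¹ = [-1/3 -1/3 0; -1/6 -7/6 0; 0 0 1]
M⁻¹ · (10, 2)ᵀ = (-4, -4)ᵀ

p = (-4, -4)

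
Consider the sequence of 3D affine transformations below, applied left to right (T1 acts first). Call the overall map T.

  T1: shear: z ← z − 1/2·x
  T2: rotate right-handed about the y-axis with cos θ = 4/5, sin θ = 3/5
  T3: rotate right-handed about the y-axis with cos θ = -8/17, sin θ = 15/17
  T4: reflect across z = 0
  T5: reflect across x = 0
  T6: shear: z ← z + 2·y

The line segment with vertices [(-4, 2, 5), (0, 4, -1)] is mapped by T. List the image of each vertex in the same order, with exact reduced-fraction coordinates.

image vertices: (-112/17, 2, 147/17), (36/85, 4, 603/85)

T1 shear: z ← z − 1/2·x: (-4, 2, 5) → (-4, 2, 7); (0, 4, -1) → (0, 4, -1)
T2 rotate right-handed about the y-axis with cos θ = 4/5, sin θ = 3/5: (-4, 2, 7) → (1, 2, 8); (0, 4, -1) → (-3/5, 4, -4/5)
T3 rotate right-handed about the y-axis with cos θ = -8/17, sin θ = 15/17: (1, 2, 8) → (112/17, 2, -79/17); (-3/5, 4, -4/5) → (-36/85, 4, 77/85)
T4 reflect across z = 0: (112/17, 2, -79/17) → (112/17, 2, 79/17); (-36/85, 4, 77/85) → (-36/85, 4, -77/85)
T5 reflect across x = 0: (112/17, 2, 79/17) → (-112/17, 2, 79/17); (-36/85, 4, -77/85) → (36/85, 4, -77/85)
T6 shear: z ← z + 2·y: (-112/17, 2, 79/17) → (-112/17, 2, 147/17); (36/85, 4, -77/85) → (36/85, 4, 603/85)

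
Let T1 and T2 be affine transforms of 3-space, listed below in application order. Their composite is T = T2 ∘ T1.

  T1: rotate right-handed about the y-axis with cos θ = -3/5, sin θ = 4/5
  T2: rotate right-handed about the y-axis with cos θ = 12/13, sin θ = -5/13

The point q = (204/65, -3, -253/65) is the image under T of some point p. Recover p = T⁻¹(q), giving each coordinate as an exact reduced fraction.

T1 = [-3/5 0 4/5 0; 0 1 0 0; -4/5 0 -3/5 0; 0 0 0 1]
T2·T1 = [-16/65 0 63/65 0; 0 1 0 0; -63/65 0 -16/65 0; 0 0 0 1]
det M = 1; M⁻¹ = [-16/65 0 -63/65 0; 0 1 0 0; 63/65 0 -16/65 0; 0 0 0 1]
M⁻¹ · (204/65, -3, -253/65)ᵀ = (3, -3, 4)ᵀ

p = (3, -3, 4)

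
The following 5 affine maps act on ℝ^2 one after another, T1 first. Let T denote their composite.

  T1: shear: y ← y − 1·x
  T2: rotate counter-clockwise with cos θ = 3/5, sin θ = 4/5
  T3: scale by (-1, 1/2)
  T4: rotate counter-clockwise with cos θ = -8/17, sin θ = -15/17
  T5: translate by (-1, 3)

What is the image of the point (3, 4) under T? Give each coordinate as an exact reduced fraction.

T(p) = (27/34, 54/17)

T1 shear: y ← y − 1·x: (3, 4) → (3, 1)
T2 rotate counter-clockwise with cos θ = 3/5, sin θ = 4/5: (3, 1) → (1, 3)
T3 scale by (-1, 1/2): (1, 3) → (-1, 3/2)
T4 rotate counter-clockwise with cos θ = -8/17, sin θ = -15/17: (-1, 3/2) → (61/34, 3/17)
T5 translate by (-1, 3): (61/34, 3/17) → (27/34, 54/17)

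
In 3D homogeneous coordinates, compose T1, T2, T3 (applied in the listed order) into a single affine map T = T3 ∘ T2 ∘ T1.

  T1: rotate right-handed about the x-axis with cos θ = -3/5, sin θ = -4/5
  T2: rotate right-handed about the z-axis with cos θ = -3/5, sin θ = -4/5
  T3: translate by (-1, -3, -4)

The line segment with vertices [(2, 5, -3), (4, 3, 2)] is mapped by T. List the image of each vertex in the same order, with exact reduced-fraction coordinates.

T1 rotate right-handed about the x-axis with cos θ = -3/5, sin θ = -4/5: (2, 5, -3) → (2, -27/5, -11/5); (4, 3, 2) → (4, -1/5, -18/5)
T2 rotate right-handed about the z-axis with cos θ = -3/5, sin θ = -4/5: (2, -27/5, -11/5) → (-138/25, 41/25, -11/5); (4, -1/5, -18/5) → (-64/25, -77/25, -18/5)
T3 translate by (-1, -3, -4): (-138/25, 41/25, -11/5) → (-163/25, -34/25, -31/5); (-64/25, -77/25, -18/5) → (-89/25, -152/25, -38/5)

image vertices: (-163/25, -34/25, -31/5), (-89/25, -152/25, -38/5)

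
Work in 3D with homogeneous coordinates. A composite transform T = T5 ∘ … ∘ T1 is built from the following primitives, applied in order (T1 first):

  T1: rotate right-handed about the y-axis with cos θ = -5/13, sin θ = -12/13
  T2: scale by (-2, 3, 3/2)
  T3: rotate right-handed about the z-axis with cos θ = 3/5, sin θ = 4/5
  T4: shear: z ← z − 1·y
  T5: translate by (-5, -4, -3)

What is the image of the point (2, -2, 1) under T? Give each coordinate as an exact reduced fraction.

T(p) = (119/65, -318/65, 11/130)

T1 rotate right-handed about the y-axis with cos θ = -5/13, sin θ = -12/13: (2, -2, 1) → (-22/13, -2, 19/13)
T2 scale by (-2, 3, 3/2): (-22/13, -2, 19/13) → (44/13, -6, 57/26)
T3 rotate right-handed about the z-axis with cos θ = 3/5, sin θ = 4/5: (44/13, -6, 57/26) → (444/65, -58/65, 57/26)
T4 shear: z ← z − 1·y: (444/65, -58/65, 57/26) → (444/65, -58/65, 401/130)
T5 translate by (-5, -4, -3): (444/65, -58/65, 401/130) → (119/65, -318/65, 11/130)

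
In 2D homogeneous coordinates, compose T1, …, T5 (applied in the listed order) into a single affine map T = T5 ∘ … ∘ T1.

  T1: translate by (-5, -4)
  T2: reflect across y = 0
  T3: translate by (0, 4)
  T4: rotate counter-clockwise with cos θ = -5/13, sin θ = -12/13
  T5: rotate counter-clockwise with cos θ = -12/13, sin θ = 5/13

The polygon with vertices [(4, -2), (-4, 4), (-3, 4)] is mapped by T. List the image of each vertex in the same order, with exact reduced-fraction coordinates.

T1 translate by (-5, -4): (4, -2) → (-1, -6); (-4, 4) → (-9, 0); (-3, 4) → (-8, 0)
T2 reflect across y = 0: (-1, -6) → (-1, 6); (-9, 0) → (-9, 0); (-8, 0) → (-8, 0)
T3 translate by (0, 4): (-1, 6) → (-1, 10); (-9, 0) → (-9, 4); (-8, 0) → (-8, 4)
T4 rotate counter-clockwise with cos θ = -5/13, sin θ = -12/13: (-1, 10) → (125/13, -38/13); (-9, 4) → (93/13, 88/13); (-8, 4) → (88/13, 76/13)
T5 rotate counter-clockwise with cos θ = -12/13, sin θ = 5/13: (125/13, -38/13) → (-1310/169, 1081/169); (93/13, 88/13) → (-1556/169, -591/169); (88/13, 76/13) → (-1436/169, -472/169)

image vertices: (-1310/169, 1081/169), (-1556/169, -591/169), (-1436/169, -472/169)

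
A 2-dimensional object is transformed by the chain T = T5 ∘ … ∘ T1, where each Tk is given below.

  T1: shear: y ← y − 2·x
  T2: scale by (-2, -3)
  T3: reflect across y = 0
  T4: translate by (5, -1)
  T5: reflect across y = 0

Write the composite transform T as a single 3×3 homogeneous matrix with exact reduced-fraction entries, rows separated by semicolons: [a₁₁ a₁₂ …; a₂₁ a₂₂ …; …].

T1 = [1 0 0; -2 1 0; 0 0 1]
T2·T1 = [-2 0 0; 6 -3 0; 0 0 1]
T3·…·T1 = [-2 0 0; -6 3 0; 0 0 1]
T4·…·T1 = [-2 0 5; -6 3 -1; 0 0 1]
T5·…·T1 = [-2 0 5; 6 -3 1; 0 0 1]

T = [-2 0 5; 6 -3 1; 0 0 1]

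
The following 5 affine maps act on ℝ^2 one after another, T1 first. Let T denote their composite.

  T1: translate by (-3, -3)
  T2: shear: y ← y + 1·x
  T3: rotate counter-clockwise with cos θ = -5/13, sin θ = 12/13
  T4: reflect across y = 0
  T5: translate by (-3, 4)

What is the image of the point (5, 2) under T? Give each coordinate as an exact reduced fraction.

T1 translate by (-3, -3): (5, 2) → (2, -1)
T2 shear: y ← y + 1·x: (2, -1) → (2, 1)
T3 rotate counter-clockwise with cos θ = -5/13, sin θ = 12/13: (2, 1) → (-22/13, 19/13)
T4 reflect across y = 0: (-22/13, 19/13) → (-22/13, -19/13)
T5 translate by (-3, 4): (-22/13, -19/13) → (-61/13, 33/13)

T(p) = (-61/13, 33/13)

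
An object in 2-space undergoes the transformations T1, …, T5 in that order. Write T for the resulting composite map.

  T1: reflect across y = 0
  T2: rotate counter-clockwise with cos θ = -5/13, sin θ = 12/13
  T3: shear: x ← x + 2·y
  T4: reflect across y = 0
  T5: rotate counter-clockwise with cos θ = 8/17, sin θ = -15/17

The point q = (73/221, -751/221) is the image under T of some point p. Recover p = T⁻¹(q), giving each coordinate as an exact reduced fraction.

T1 = [1 0 0; 0 -1 0; 0 0 1]
T2·T1 = [-5/13 12/13 0; 12/13 5/13 0; 0 0 1]
T3·…·T1 = [19/13 22/13 0; 12/13 5/13 0; 0 0 1]
T4·…·T1 = [19/13 22/13 0; -12/13 -5/13 0; 0 0 1]
T5·…·T1 = [-28/221 101/221 0; -381/221 -370/221 0; 0 0 1]
det M = 1; M⁻¹ = [-370/221 -101/221 0; 381/221 -28/221 0; 0 0 1]
M⁻¹ · (73/221, -751/221)ᵀ = (1, 1)ᵀ

p = (1, 1)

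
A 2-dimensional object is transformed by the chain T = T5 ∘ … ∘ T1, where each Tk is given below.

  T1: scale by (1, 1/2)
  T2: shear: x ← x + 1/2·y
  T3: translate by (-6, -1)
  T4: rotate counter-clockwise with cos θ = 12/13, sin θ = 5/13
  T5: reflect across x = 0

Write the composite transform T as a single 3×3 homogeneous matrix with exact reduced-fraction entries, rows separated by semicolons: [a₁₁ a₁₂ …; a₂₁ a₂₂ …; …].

T = [-12/13 -1/26 67/13; 5/13 29/52 -42/13; 0 0 1]

T1 = [1 0 0; 0 1/2 0; 0 0 1]
T2·T1 = [1 1/4 0; 0 1/2 0; 0 0 1]
T3·…·T1 = [1 1/4 -6; 0 1/2 -1; 0 0 1]
T4·…·T1 = [12/13 1/26 -67/13; 5/13 29/52 -42/13; 0 0 1]
T5·…·T1 = [-12/13 -1/26 67/13; 5/13 29/52 -42/13; 0 0 1]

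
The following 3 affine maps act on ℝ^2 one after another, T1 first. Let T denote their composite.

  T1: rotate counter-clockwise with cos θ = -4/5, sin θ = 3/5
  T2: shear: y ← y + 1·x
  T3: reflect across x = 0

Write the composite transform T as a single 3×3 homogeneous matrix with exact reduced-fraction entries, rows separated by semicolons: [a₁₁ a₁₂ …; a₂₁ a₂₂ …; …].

T1 = [-4/5 -3/5 0; 3/5 -4/5 0; 0 0 1]
T2·T1 = [-4/5 -3/5 0; -1/5 -7/5 0; 0 0 1]
T3·…·T1 = [4/5 3/5 0; -1/5 -7/5 0; 0 0 1]

T = [4/5 3/5 0; -1/5 -7/5 0; 0 0 1]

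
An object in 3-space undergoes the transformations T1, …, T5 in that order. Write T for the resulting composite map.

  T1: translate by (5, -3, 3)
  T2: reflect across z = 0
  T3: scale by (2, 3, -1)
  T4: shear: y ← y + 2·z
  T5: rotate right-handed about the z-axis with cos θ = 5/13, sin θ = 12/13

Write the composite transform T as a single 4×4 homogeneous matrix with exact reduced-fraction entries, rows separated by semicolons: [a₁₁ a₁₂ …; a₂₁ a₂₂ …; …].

T1 = [1 0 0 5; 0 1 0 -3; 0 0 1 3; 0 0 0 1]
T2·T1 = [1 0 0 5; 0 1 0 -3; 0 0 -1 -3; 0 0 0 1]
T3·…·T1 = [2 0 0 10; 0 3 0 -9; 0 0 1 3; 0 0 0 1]
T4·…·T1 = [2 0 0 10; 0 3 2 -3; 0 0 1 3; 0 0 0 1]
T5·…·T1 = [10/13 -36/13 -24/13 86/13; 24/13 15/13 10/13 105/13; 0 0 1 3; 0 0 0 1]

T = [10/13 -36/13 -24/13 86/13; 24/13 15/13 10/13 105/13; 0 0 1 3; 0 0 0 1]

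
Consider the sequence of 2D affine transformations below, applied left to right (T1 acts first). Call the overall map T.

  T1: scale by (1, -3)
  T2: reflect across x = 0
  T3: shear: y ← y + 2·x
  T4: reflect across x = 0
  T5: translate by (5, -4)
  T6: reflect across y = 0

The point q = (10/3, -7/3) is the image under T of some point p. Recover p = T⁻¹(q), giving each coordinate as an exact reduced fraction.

p = (-5/3, -1)

T1 = [1 0 0; 0 -3 0; 0 0 1]
T2·T1 = [-1 0 0; 0 -3 0; 0 0 1]
T3·…·T1 = [-1 0 0; -2 -3 0; 0 0 1]
T4·…·T1 = [1 0 0; -2 -3 0; 0 0 1]
T5·…·T1 = [1 0 5; -2 -3 -4; 0 0 1]
T6·…·T1 = [1 0 5; 2 3 4; 0 0 1]
det M = 3; M⁻¹ = [1 0 -5; -2/3 1/3 2; 0 0 1]
M⁻¹ · (10/3, -7/3)ᵀ = (-5/3, -1)ᵀ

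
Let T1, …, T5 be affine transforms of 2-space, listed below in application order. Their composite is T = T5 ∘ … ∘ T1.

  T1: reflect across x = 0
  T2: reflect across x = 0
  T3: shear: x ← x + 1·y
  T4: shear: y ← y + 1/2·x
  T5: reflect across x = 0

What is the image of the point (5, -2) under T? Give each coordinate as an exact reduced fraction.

T(p) = (-3, -1/2)

T1 reflect across x = 0: (5, -2) → (-5, -2)
T2 reflect across x = 0: (-5, -2) → (5, -2)
T3 shear: x ← x + 1·y: (5, -2) → (3, -2)
T4 shear: y ← y + 1/2·x: (3, -2) → (3, -1/2)
T5 reflect across x = 0: (3, -1/2) → (-3, -1/2)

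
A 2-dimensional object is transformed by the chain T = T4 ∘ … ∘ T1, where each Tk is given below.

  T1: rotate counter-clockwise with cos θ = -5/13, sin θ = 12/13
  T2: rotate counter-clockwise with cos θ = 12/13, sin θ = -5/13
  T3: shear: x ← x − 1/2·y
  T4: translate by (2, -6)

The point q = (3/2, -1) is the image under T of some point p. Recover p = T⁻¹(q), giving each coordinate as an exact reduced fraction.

p = (5, -2)

T1 = [-5/13 -12/13 0; 12/13 -5/13 0; 0 0 1]
T2·T1 = [0 -1 0; 1 0 0; 0 0 1]
T3·…·T1 = [-1/2 -1 0; 1 0 0; 0 0 1]
T4·…·T1 = [-1/2 -1 2; 1 0 -6; 0 0 1]
det M = 1; M⁻¹ = [0 1 6; -1 -1/2 -1; 0 0 1]
M⁻¹ · (3/2, -1)ᵀ = (5, -2)ᵀ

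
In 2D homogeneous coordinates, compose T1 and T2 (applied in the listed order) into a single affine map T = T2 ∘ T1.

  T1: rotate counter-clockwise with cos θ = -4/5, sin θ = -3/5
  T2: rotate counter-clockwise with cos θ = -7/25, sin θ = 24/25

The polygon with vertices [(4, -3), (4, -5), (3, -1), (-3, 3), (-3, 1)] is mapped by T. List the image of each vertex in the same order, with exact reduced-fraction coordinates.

image vertices: (7/5, -24/5), (1/5, -32/5), (9/5, -13/5), (-3/5, 21/5), (-9/5, 13/5)

T1 rotate counter-clockwise with cos θ = -4/5, sin θ = -3/5: (4, -3) → (-5, 0); (4, -5) → (-31/5, 8/5); (3, -1) → (-3, -1); (-3, 3) → (21/5, -3/5); (-3, 1) → (3, 1)
T2 rotate counter-clockwise with cos θ = -7/25, sin θ = 24/25: (-5, 0) → (7/5, -24/5); (-31/5, 8/5) → (1/5, -32/5); (-3, -1) → (9/5, -13/5); (21/5, -3/5) → (-3/5, 21/5); (3, 1) → (-9/5, 13/5)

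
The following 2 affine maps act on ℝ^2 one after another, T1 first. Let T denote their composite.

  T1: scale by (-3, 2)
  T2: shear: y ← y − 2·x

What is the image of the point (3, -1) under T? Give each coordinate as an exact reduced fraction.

T1 scale by (-3, 2): (3, -1) → (-9, -2)
T2 shear: y ← y − 2·x: (-9, -2) → (-9, 16)

T(p) = (-9, 16)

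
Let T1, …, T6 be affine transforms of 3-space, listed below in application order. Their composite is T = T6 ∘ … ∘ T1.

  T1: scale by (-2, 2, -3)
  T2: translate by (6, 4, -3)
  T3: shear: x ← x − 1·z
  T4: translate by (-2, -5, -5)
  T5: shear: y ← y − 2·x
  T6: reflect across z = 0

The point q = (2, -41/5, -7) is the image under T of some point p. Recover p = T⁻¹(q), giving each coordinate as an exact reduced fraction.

p = (-5, -8/5, -5)

T1 = [-2 0 0 0; 0 2 0 0; 0 0 -3 0; 0 0 0 1]
T2·T1 = [-2 0 0 6; 0 2 0 4; 0 0 -3 -3; 0 0 0 1]
T3·…·T1 = [-2 0 3 9; 0 2 0 4; 0 0 -3 -3; 0 0 0 1]
T4·…·T1 = [-2 0 3 7; 0 2 0 -1; 0 0 -3 -8; 0 0 0 1]
T5·…·T1 = [-2 0 3 7; 4 2 -6 -15; 0 0 -3 -8; 0 0 0 1]
T6·…·T1 = [-2 0 3 7; 4 2 -6 -15; 0 0 3 8; 0 0 0 1]
det M = -12; M⁻¹ = [-1/2 0 1/2 -1/2; 1 1/2 0 1/2; 0 0 1/3 -8/3; 0 0 0 1]
M⁻¹ · (2, -41/5, -7)ᵀ = (-5, -8/5, -5)ᵀ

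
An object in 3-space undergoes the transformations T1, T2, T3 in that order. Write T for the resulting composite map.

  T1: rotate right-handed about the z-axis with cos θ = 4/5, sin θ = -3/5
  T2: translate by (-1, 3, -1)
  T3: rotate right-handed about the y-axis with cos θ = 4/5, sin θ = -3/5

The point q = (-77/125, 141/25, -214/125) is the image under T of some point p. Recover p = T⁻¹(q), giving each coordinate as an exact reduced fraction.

T1 = [4/5 3/5 0 0; -3/5 4/5 0 0; 0 0 1 0; 0 0 0 1]
T2·T1 = [4/5 3/5 0 -1; -3/5 4/5 0 3; 0 0 1 -1; 0 0 0 1]
T3·…·T1 = [16/25 12/25 -3/5 -1/5; -3/5 4/5 0 3; 12/25 9/25 4/5 -7/5; 0 0 0 1]
det M = 1; M⁻¹ = [16/25 -3/5 12/25 13/5; 12/25 4/5 9/25 -9/5; -3/5 0 4/5 1; 0 0 0 1]
M⁻¹ · (-77/125, 141/25, -214/125)ᵀ = (-2, 9/5, 0)ᵀ

p = (-2, 9/5, 0)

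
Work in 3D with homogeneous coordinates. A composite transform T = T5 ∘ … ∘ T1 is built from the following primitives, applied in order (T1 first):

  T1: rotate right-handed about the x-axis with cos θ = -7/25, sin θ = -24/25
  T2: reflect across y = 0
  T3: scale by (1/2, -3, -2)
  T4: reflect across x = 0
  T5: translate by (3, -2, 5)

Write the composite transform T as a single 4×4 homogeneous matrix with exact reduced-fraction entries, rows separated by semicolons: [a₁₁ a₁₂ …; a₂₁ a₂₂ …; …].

T1 = [1 0 0 0; 0 -7/25 24/25 0; 0 -24/25 -7/25 0; 0 0 0 1]
T2·T1 = [1 0 0 0; 0 7/25 -24/25 0; 0 -24/25 -7/25 0; 0 0 0 1]
T3·…·T1 = [1/2 0 0 0; 0 -21/25 72/25 0; 0 48/25 14/25 0; 0 0 0 1]
T4·…·T1 = [-1/2 0 0 0; 0 -21/25 72/25 0; 0 48/25 14/25 0; 0 0 0 1]
T5·…·T1 = [-1/2 0 0 3; 0 -21/25 72/25 -2; 0 48/25 14/25 5; 0 0 0 1]

T = [-1/2 0 0 3; 0 -21/25 72/25 -2; 0 48/25 14/25 5; 0 0 0 1]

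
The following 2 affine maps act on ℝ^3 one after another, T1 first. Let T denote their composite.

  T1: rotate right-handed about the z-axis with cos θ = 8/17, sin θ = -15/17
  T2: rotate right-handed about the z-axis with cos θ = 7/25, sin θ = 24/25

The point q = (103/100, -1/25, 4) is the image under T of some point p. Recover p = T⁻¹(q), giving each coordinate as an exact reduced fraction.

T1 = [8/17 15/17 0 0; -15/17 8/17 0 0; 0 0 1 0; 0 0 0 1]
T2·T1 = [416/425 -87/425 0 0; 87/425 416/425 0 0; 0 0 1 0; 0 0 0 1]
det M = 1; M⁻¹ = [416/425 87/425 0 0; -87/425 416/425 0 0; 0 0 1 0; 0 0 0 1]
M⁻¹ · (103/100, -1/25, 4)ᵀ = (1, -1/4, 4)ᵀ

p = (1, -1/4, 4)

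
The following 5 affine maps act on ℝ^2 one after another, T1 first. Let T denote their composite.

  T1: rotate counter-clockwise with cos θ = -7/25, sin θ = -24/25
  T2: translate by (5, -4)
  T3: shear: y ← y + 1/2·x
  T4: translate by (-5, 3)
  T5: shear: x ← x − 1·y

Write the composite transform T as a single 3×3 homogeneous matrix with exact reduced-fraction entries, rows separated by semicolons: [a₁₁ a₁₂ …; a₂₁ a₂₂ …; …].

T1 = [-7/25 24/25 0; -24/25 -7/25 0; 0 0 1]
T2·T1 = [-7/25 24/25 5; -24/25 -7/25 -4; 0 0 1]
T3·…·T1 = [-7/25 24/25 5; -11/10 1/5 -3/2; 0 0 1]
T4·…·T1 = [-7/25 24/25 0; -11/10 1/5 3/2; 0 0 1]
T5·…·T1 = [41/50 19/25 -3/2; -11/10 1/5 3/2; 0 0 1]

T = [41/50 19/25 -3/2; -11/10 1/5 3/2; 0 0 1]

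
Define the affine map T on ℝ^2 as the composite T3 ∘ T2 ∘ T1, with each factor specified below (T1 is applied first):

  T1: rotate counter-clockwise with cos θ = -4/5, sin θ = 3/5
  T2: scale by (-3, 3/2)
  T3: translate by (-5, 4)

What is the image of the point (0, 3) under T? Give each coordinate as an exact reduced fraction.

T1 rotate counter-clockwise with cos θ = -4/5, sin θ = 3/5: (0, 3) → (-9/5, -12/5)
T2 scale by (-3, 3/2): (-9/5, -12/5) → (27/5, -18/5)
T3 translate by (-5, 4): (27/5, -18/5) → (2/5, 2/5)

T(p) = (2/5, 2/5)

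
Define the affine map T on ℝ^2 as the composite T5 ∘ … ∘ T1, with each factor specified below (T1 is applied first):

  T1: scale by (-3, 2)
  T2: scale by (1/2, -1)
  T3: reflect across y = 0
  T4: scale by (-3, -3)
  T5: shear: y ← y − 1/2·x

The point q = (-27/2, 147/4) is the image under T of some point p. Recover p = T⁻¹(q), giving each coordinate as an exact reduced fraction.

p = (-3, -5)

T1 = [-3 0 0; 0 2 0; 0 0 1]
T2·T1 = [-3/2 0 0; 0 -2 0; 0 0 1]
T3·…·T1 = [-3/2 0 0; 0 2 0; 0 0 1]
T4·…·T1 = [9/2 0 0; 0 -6 0; 0 0 1]
T5·…·T1 = [9/2 0 0; -9/4 -6 0; 0 0 1]
det M = -27; M⁻¹ = [2/9 0 0; -1/12 -1/6 0; 0 0 1]
M⁻¹ · (-27/2, 147/4)ᵀ = (-3, -5)ᵀ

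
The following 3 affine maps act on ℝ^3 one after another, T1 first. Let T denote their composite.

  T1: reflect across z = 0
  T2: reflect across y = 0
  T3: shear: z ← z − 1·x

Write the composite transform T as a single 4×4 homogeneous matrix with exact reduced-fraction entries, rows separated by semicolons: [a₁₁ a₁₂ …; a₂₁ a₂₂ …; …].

T1 = [1 0 0 0; 0 1 0 0; 0 0 -1 0; 0 0 0 1]
T2·T1 = [1 0 0 0; 0 -1 0 0; 0 0 -1 0; 0 0 0 1]
T3·…·T1 = [1 0 0 0; 0 -1 0 0; -1 0 -1 0; 0 0 0 1]

T = [1 0 0 0; 0 -1 0 0; -1 0 -1 0; 0 0 0 1]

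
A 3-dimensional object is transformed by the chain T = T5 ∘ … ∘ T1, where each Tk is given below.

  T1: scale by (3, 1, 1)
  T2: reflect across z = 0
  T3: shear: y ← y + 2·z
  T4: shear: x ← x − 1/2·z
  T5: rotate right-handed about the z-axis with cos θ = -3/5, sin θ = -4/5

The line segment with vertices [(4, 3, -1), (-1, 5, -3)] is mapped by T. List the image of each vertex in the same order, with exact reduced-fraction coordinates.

image vertices: (-29/10, -61/5, 1), (23/2, -3, 3)

T1 scale by (3, 1, 1): (4, 3, -1) → (12, 3, -1); (-1, 5, -3) → (-3, 5, -3)
T2 reflect across z = 0: (12, 3, -1) → (12, 3, 1); (-3, 5, -3) → (-3, 5, 3)
T3 shear: y ← y + 2·z: (12, 3, 1) → (12, 5, 1); (-3, 5, 3) → (-3, 11, 3)
T4 shear: x ← x − 1/2·z: (12, 5, 1) → (23/2, 5, 1); (-3, 11, 3) → (-9/2, 11, 3)
T5 rotate right-handed about the z-axis with cos θ = -3/5, sin θ = -4/5: (23/2, 5, 1) → (-29/10, -61/5, 1); (-9/2, 11, 3) → (23/2, -3, 3)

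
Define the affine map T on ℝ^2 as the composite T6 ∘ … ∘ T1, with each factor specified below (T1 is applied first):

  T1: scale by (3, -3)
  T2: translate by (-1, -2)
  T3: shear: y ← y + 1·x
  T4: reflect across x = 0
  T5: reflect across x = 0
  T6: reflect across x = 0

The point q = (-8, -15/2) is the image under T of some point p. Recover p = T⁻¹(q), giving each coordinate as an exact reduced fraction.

p = (3, 9/2)

T1 = [3 0 0; 0 -3 0; 0 0 1]
T2·T1 = [3 0 -1; 0 -3 -2; 0 0 1]
T3·…·T1 = [3 0 -1; 3 -3 -3; 0 0 1]
T4·…·T1 = [-3 0 1; 3 -3 -3; 0 0 1]
T5·…·T1 = [3 0 -1; 3 -3 -3; 0 0 1]
T6·…·T1 = [-3 0 1; 3 -3 -3; 0 0 1]
det M = 9; M⁻¹ = [-1/3 0 1/3; -1/3 -1/3 -2/3; 0 0 1]
M⁻¹ · (-8, -15/2)ᵀ = (3, 9/2)ᵀ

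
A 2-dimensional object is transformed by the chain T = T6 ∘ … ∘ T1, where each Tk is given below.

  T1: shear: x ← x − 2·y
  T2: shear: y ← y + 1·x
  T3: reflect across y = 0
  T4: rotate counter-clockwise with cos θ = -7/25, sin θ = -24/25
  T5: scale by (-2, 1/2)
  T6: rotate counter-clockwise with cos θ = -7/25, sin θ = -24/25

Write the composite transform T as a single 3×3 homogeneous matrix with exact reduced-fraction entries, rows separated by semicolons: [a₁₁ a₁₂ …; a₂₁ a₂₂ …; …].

T = [-638/625 1024/625 0; -2857/1250 3361/1250 0; 0 0 1]

T1 = [1 -2 0; 0 1 0; 0 0 1]
T2·T1 = [1 -2 0; 1 -1 0; 0 0 1]
T3·…·T1 = [1 -2 0; -1 1 0; 0 0 1]
T4·…·T1 = [-31/25 38/25 0; -17/25 41/25 0; 0 0 1]
T5·…·T1 = [62/25 -76/25 0; -17/50 41/50 0; 0 0 1]
T6·…·T1 = [-638/625 1024/625 0; -2857/1250 3361/1250 0; 0 0 1]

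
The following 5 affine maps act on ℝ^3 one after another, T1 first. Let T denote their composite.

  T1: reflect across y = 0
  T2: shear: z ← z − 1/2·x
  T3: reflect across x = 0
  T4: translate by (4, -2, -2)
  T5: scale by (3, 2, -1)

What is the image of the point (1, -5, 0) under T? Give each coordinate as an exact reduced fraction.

T(p) = (9, 6, 5/2)

T1 reflect across y = 0: (1, -5, 0) → (1, 5, 0)
T2 shear: z ← z − 1/2·x: (1, 5, 0) → (1, 5, -1/2)
T3 reflect across x = 0: (1, 5, -1/2) → (-1, 5, -1/2)
T4 translate by (4, -2, -2): (-1, 5, -1/2) → (3, 3, -5/2)
T5 scale by (3, 2, -1): (3, 3, -5/2) → (9, 6, 5/2)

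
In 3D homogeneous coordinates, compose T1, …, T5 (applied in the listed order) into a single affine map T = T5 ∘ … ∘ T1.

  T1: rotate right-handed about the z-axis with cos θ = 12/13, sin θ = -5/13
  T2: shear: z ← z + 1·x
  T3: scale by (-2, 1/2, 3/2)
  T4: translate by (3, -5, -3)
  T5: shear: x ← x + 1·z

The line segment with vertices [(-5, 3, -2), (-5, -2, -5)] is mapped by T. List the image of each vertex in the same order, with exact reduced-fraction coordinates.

image vertices: (-33/26, -69/26, -291/26), (-125/26, -129/26, -483/26)

T1 rotate right-handed about the z-axis with cos θ = 12/13, sin θ = -5/13: (-5, 3, -2) → (-45/13, 61/13, -2); (-5, -2, -5) → (-70/13, 1/13, -5)
T2 shear: z ← z + 1·x: (-45/13, 61/13, -2) → (-45/13, 61/13, -71/13); (-70/13, 1/13, -5) → (-70/13, 1/13, -135/13)
T3 scale by (-2, 1/2, 3/2): (-45/13, 61/13, -71/13) → (90/13, 61/26, -213/26); (-70/13, 1/13, -135/13) → (140/13, 1/26, -405/26)
T4 translate by (3, -5, -3): (90/13, 61/26, -213/26) → (129/13, -69/26, -291/26); (140/13, 1/26, -405/26) → (179/13, -129/26, -483/26)
T5 shear: x ← x + 1·z: (129/13, -69/26, -291/26) → (-33/26, -69/26, -291/26); (179/13, -129/26, -483/26) → (-125/26, -129/26, -483/26)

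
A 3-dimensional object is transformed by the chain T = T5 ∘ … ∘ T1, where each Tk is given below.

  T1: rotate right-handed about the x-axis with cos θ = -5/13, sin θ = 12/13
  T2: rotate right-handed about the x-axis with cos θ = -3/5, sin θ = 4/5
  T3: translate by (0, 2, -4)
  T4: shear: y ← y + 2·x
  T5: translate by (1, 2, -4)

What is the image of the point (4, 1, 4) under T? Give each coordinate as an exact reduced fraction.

T(p) = (5, 971/65, -708/65)

T1 rotate right-handed about the x-axis with cos θ = -5/13, sin θ = 12/13: (4, 1, 4) → (4, -53/13, -8/13)
T2 rotate right-handed about the x-axis with cos θ = -3/5, sin θ = 4/5: (4, -53/13, -8/13) → (4, 191/65, -188/65)
T3 translate by (0, 2, -4): (4, 191/65, -188/65) → (4, 321/65, -448/65)
T4 shear: y ← y + 2·x: (4, 321/65, -448/65) → (4, 841/65, -448/65)
T5 translate by (1, 2, -4): (4, 841/65, -448/65) → (5, 971/65, -708/65)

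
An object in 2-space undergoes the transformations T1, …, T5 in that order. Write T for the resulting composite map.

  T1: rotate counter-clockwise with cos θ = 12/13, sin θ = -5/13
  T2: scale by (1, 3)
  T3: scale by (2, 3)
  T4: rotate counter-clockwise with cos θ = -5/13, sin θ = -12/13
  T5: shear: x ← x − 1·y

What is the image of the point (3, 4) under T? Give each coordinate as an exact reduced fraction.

T(p) = (5833/169, -2829/169)

T1 rotate counter-clockwise with cos θ = 12/13, sin θ = -5/13: (3, 4) → (56/13, 33/13)
T2 scale by (1, 3): (56/13, 33/13) → (56/13, 99/13)
T3 scale by (2, 3): (56/13, 99/13) → (112/13, 297/13)
T4 rotate counter-clockwise with cos θ = -5/13, sin θ = -12/13: (112/13, 297/13) → (3004/169, -2829/169)
T5 shear: x ← x − 1·y: (3004/169, -2829/169) → (5833/169, -2829/169)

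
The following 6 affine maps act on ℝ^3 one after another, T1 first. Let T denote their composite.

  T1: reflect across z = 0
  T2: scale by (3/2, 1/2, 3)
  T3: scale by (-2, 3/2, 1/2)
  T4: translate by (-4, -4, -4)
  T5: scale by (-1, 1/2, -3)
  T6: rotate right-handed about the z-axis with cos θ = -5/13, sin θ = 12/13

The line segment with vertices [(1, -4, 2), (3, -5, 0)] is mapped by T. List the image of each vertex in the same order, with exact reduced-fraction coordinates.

T1 reflect across z = 0: (1, -4, 2) → (1, -4, -2); (3, -5, 0) → (3, -5, 0)
T2 scale by (3/2, 1/2, 3): (1, -4, -2) → (3/2, -2, -6); (3, -5, 0) → (9/2, -5/2, 0)
T3 scale by (-2, 3/2, 1/2): (3/2, -2, -6) → (-3, -3, -3); (9/2, -5/2, 0) → (-9, -15/4, 0)
T4 translate by (-4, -4, -4): (-3, -3, -3) → (-7, -7, -7); (-9, -15/4, 0) → (-13, -31/4, -4)
T5 scale by (-1, 1/2, -3): (-7, -7, -7) → (7, -7/2, 21); (-13, -31/4, -4) → (13, -31/8, 12)
T6 rotate right-handed about the z-axis with cos θ = -5/13, sin θ = 12/13: (7, -7/2, 21) → (7/13, 203/26, 21); (13, -31/8, 12) → (-37/26, 1403/104, 12)

image vertices: (7/13, 203/26, 21), (-37/26, 1403/104, 12)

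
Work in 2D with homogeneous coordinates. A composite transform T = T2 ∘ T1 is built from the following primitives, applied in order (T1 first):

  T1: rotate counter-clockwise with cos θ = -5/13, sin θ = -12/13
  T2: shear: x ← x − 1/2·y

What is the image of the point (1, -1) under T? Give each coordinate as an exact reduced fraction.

T(p) = (-27/26, -7/13)

T1 rotate counter-clockwise with cos θ = -5/13, sin θ = -12/13: (1, -1) → (-17/13, -7/13)
T2 shear: x ← x − 1/2·y: (-17/13, -7/13) → (-27/26, -7/13)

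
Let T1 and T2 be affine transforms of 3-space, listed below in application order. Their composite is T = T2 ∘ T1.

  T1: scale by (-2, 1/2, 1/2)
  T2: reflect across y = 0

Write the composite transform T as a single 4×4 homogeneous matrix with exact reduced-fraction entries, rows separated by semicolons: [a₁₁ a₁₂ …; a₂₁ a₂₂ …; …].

T1 = [-2 0 0 0; 0 1/2 0 0; 0 0 1/2 0; 0 0 0 1]
T2·T1 = [-2 0 0 0; 0 -1/2 0 0; 0 0 1/2 0; 0 0 0 1]

T = [-2 0 0 0; 0 -1/2 0 0; 0 0 1/2 0; 0 0 0 1]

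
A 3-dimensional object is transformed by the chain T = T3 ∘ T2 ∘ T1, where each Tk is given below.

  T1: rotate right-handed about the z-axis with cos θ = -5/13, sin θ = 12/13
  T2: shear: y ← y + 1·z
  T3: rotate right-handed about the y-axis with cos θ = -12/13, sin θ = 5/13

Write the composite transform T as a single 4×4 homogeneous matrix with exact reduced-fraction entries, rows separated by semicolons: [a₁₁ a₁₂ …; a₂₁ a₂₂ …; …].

T = [60/169 144/169 5/13 0; 12/13 -5/13 1 0; 25/169 60/169 -12/13 0; 0 0 0 1]

T1 = [-5/13 -12/13 0 0; 12/13 -5/13 0 0; 0 0 1 0; 0 0 0 1]
T2·T1 = [-5/13 -12/13 0 0; 12/13 -5/13 1 0; 0 0 1 0; 0 0 0 1]
T3·…·T1 = [60/169 144/169 5/13 0; 12/13 -5/13 1 0; 25/169 60/169 -12/13 0; 0 0 0 1]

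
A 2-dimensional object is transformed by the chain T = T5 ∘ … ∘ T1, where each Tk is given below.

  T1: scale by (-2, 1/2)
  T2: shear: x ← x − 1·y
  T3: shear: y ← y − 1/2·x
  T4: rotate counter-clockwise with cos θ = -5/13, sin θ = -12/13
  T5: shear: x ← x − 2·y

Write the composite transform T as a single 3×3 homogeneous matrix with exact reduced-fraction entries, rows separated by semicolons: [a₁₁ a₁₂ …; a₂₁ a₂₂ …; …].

T1 = [-2 0 0; 0 1/2 0; 0 0 1]
T2·T1 = [-2 -1/2 0; 0 1/2 0; 0 0 1]
T3·…·T1 = [-2 -1/2 0; 1 3/4 0; 0 0 1]
T4·…·T1 = [22/13 23/26 0; 19/13 9/52 0; 0 0 1]
T5·…·T1 = [-16/13 7/13 0; 19/13 9/52 0; 0 0 1]

T = [-16/13 7/13 0; 19/13 9/52 0; 0 0 1]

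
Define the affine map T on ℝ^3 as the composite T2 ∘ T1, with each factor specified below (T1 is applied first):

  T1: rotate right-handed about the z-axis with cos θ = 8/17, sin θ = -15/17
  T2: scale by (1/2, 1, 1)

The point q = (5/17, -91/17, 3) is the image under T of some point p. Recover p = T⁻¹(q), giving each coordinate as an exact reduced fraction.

p = (5, -2, 3)

T1 = [8/17 15/17 0 0; -15/17 8/17 0 0; 0 0 1 0; 0 0 0 1]
T2·T1 = [4/17 15/34 0 0; -15/17 8/17 0 0; 0 0 1 0; 0 0 0 1]
det M = 1/2; M⁻¹ = [16/17 -15/17 0 0; 30/17 8/17 0 0; 0 0 1 0; 0 0 0 1]
M⁻¹ · (5/17, -91/17, 3)ᵀ = (5, -2, 3)ᵀ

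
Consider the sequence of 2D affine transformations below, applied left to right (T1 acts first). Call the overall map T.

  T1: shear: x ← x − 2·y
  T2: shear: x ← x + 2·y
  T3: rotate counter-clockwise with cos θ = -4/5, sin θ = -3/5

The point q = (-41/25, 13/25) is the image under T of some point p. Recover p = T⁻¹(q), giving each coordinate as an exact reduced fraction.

p = (1, -7/5)

T1 = [1 -2 0; 0 1 0; 0 0 1]
T2·T1 = [1 0 0; 0 1 0; 0 0 1]
T3·…·T1 = [-4/5 3/5 0; -3/5 -4/5 0; 0 0 1]
det M = 1; M⁻¹ = [-4/5 -3/5 0; 3/5 -4/5 0; 0 0 1]
M⁻¹ · (-41/25, 13/25)ᵀ = (1, -7/5)ᵀ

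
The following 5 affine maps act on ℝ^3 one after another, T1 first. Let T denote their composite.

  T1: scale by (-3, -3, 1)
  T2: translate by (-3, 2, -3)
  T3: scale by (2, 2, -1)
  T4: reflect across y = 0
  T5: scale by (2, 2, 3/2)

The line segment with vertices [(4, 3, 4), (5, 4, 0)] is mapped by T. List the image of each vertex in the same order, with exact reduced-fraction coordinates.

T1 scale by (-3, -3, 1): (4, 3, 4) → (-12, -9, 4); (5, 4, 0) → (-15, -12, 0)
T2 translate by (-3, 2, -3): (-12, -9, 4) → (-15, -7, 1); (-15, -12, 0) → (-18, -10, -3)
T3 scale by (2, 2, -1): (-15, -7, 1) → (-30, -14, -1); (-18, -10, -3) → (-36, -20, 3)
T4 reflect across y = 0: (-30, -14, -1) → (-30, 14, -1); (-36, -20, 3) → (-36, 20, 3)
T5 scale by (2, 2, 3/2): (-30, 14, -1) → (-60, 28, -3/2); (-36, 20, 3) → (-72, 40, 9/2)

image vertices: (-60, 28, -3/2), (-72, 40, 9/2)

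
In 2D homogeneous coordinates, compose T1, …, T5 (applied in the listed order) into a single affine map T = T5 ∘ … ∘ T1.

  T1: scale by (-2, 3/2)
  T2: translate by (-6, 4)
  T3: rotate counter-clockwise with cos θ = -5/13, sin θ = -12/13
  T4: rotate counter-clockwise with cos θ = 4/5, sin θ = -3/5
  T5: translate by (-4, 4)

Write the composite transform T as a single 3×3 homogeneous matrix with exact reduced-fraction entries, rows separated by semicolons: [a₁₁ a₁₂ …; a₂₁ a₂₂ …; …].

T1 = [-2 0 0; 0 3/2 0; 0 0 1]
T2·T1 = [-2 0 -6; 0 3/2 4; 0 0 1]
T3·…·T1 = [10/13 18/13 6; 24/13 -15/26 4; 0 0 1]
T4·…·T1 = [112/65 99/130 36/5; 66/65 -84/65 -2/5; 0 0 1]
T5·…·T1 = [112/65 99/130 16/5; 66/65 -84/65 18/5; 0 0 1]

T = [112/65 99/130 16/5; 66/65 -84/65 18/5; 0 0 1]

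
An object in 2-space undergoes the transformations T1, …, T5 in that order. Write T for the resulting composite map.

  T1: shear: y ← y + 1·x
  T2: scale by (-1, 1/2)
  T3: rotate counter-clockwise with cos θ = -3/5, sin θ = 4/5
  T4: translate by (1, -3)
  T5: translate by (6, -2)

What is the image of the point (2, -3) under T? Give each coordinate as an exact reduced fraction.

T1 shear: y ← y + 1·x: (2, -3) → (2, -1)
T2 scale by (-1, 1/2): (2, -1) → (-2, -1/2)
T3 rotate counter-clockwise with cos θ = -3/5, sin θ = 4/5: (-2, -1/2) → (8/5, -13/10)
T4 translate by (1, -3): (8/5, -13/10) → (13/5, -43/10)
T5 translate by (6, -2): (13/5, -43/10) → (43/5, -63/10)

T(p) = (43/5, -63/10)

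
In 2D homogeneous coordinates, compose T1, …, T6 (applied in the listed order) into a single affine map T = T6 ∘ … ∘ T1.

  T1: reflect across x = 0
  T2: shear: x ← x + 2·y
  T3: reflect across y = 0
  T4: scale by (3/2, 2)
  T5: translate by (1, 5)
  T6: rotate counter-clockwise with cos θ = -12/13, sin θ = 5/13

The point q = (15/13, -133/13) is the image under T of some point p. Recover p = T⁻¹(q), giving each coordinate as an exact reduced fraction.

T1 = [-1 0 0; 0 1 0; 0 0 1]
T2·T1 = [-1 2 0; 0 1 0; 0 0 1]
T3·…·T1 = [-1 2 0; 0 -1 0; 0 0 1]
T4·…·T1 = [-3/2 3 0; 0 -2 0; 0 0 1]
T5·…·T1 = [-3/2 3 1; 0 -2 5; 0 0 1]
T6·…·T1 = [18/13 -2 -37/13; -15/26 3 -55/13; 0 0 1]
det M = 3; M⁻¹ = [1 2/3 17/3; 5/26 6/13 5/2; 0 0 1]
M⁻¹ · (15/13, -133/13)ᵀ = (0, -2)ᵀ

p = (0, -2)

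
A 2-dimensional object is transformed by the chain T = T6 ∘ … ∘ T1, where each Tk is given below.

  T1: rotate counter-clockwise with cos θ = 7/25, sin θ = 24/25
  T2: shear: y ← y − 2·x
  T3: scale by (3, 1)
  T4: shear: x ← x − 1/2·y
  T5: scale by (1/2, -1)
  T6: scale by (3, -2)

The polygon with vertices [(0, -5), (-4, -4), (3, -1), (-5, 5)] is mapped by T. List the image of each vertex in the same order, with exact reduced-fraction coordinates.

T1 rotate counter-clockwise with cos θ = 7/25, sin θ = 24/25: (0, -5) → (24/5, -7/5); (-4, -4) → (68/25, -124/25); (3, -1) → (9/5, 13/5); (-5, 5) → (-31/5, -17/5)
T2 shear: y ← y − 2·x: (24/5, -7/5) → (24/5, -11); (68/25, -124/25) → (68/25, -52/5); (9/5, 13/5) → (9/5, -1); (-31/5, -17/5) → (-31/5, 9)
T3 scale by (3, 1): (24/5, -11) → (72/5, -11); (68/25, -52/5) → (204/25, -52/5); (9/5, -1) → (27/5, -1); (-31/5, 9) → (-93/5, 9)
T4 shear: x ← x − 1/2·y: (72/5, -11) → (199/10, -11); (204/25, -52/5) → (334/25, -52/5); (27/5, -1) → (59/10, -1); (-93/5, 9) → (-231/10, 9)
T5 scale by (1/2, -1): (199/10, -11) → (199/20, 11); (334/25, -52/5) → (167/25, 52/5); (59/10, -1) → (59/20, 1); (-231/10, 9) → (-231/20, -9)
T6 scale by (3, -2): (199/20, 11) → (597/20, -22); (167/25, 52/5) → (501/25, -104/5); (59/20, 1) → (177/20, -2); (-231/20, -9) → (-693/20, 18)

image vertices: (597/20, -22), (501/25, -104/5), (177/20, -2), (-693/20, 18)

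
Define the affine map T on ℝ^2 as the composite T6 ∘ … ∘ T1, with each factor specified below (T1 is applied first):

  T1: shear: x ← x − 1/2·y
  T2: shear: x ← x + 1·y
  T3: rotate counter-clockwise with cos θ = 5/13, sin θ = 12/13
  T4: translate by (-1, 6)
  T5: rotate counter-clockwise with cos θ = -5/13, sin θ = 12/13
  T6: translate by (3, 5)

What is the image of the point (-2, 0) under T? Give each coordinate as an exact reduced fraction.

T(p) = (-2/13, 23/13)

T1 shear: x ← x − 1/2·y: (-2, 0) → (-2, 0)
T2 shear: x ← x + 1·y: (-2, 0) → (-2, 0)
T3 rotate counter-clockwise with cos θ = 5/13, sin θ = 12/13: (-2, 0) → (-10/13, -24/13)
T4 translate by (-1, 6): (-10/13, -24/13) → (-23/13, 54/13)
T5 rotate counter-clockwise with cos θ = -5/13, sin θ = 12/13: (-23/13, 54/13) → (-41/13, -42/13)
T6 translate by (3, 5): (-41/13, -42/13) → (-2/13, 23/13)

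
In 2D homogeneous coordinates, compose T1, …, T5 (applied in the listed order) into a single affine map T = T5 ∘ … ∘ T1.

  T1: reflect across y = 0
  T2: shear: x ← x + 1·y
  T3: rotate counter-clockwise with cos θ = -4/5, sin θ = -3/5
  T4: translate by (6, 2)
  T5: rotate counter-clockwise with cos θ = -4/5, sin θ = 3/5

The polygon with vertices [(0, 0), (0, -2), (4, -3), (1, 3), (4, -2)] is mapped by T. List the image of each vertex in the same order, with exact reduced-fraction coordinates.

T1 reflect across y = 0: (0, 0) → (0, 0); (0, -2) → (0, 2); (4, -3) → (4, 3); (1, 3) → (1, -3); (4, -2) → (4, 2)
T2 shear: x ← x + 1·y: (0, 0) → (0, 0); (0, 2) → (2, 2); (4, 3) → (7, 3); (1, -3) → (-2, -3); (4, 2) → (6, 2)
T3 rotate counter-clockwise with cos θ = -4/5, sin θ = -3/5: (0, 0) → (0, 0); (2, 2) → (-2/5, -14/5); (7, 3) → (-19/5, -33/5); (-2, -3) → (-1/5, 18/5); (6, 2) → (-18/5, -26/5)
T4 translate by (6, 2): (0, 0) → (6, 2); (-2/5, -14/5) → (28/5, -4/5); (-19/5, -33/5) → (11/5, -23/5); (-1/5, 18/5) → (29/5, 28/5); (-18/5, -26/5) → (12/5, -16/5)
T5 rotate counter-clockwise with cos θ = -4/5, sin θ = 3/5: (6, 2) → (-6, 2); (28/5, -4/5) → (-4, 4); (11/5, -23/5) → (1, 5); (29/5, 28/5) → (-8, -1); (12/5, -16/5) → (0, 4)

image vertices: (-6, 2), (-4, 4), (1, 5), (-8, -1), (0, 4)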